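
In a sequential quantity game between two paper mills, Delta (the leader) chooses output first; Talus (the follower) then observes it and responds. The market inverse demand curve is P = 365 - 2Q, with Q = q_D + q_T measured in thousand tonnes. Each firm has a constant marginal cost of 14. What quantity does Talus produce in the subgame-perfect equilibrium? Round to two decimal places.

43.88

The follower Talus best-responds to any q_D: π_T = (365 - 2Q)q_T - 14q_T.
Setting the follower's marginal profit to zero, 351 - 2q_D - 4q_T = 0, i.e. q_T = (351 - 2q_D)/4.
The leader anticipates this reaction. Substituting into P = 365 - 2Q gives P = 379/2 - q_D, so π_D = (379/2 - q_D)q_D - 14q_D.
The leader's first-order condition 351/2 - 2q_D = 0 yields q_D = 351/4.
Then q_T = (351 - 2·(351/4))/4 = 351/8.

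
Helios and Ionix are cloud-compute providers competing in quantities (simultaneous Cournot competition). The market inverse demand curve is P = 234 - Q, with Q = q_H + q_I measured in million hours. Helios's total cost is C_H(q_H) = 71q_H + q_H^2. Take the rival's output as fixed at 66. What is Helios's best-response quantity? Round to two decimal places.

With the rival's output fixed at 66, Helios's profit is π_H = (234 - 66 - q_H)q_H - (71q_H + q_H²) = (168 - q_H)q_H - (71q_H + q_H²).
∂π_H/∂q_H = 97 - 4q_H = 0, so q_H = 97/4.

24.25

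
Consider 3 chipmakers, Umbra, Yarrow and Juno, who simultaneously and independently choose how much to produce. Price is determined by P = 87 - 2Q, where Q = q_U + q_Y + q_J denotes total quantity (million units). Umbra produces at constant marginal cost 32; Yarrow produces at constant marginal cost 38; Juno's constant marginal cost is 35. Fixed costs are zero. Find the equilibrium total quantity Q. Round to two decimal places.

Umbra's profit: π_U = (87 - 2Q)q_U - (32q_U). Setting ∂π_U/∂q_U = 0: 55 - 4q_U - 2(q_Y + q_J) = 0.
Yarrow's first-order condition: 49 - 4q_Y - 2(q_U + q_J) = 0.
Juno's profit: π_J = (87 - 2Q)q_J - (35q_J). Setting ∂π_J/∂q_J = 0: 52 - 4q_J - 2(q_U + q_Y) = 0.
Adding the 3 first-order conditions: 156 − 8Q = 0, so Q = 39/2.
Back-substituting: q_U = (55 − 39)/2 = 8, q_Y = (49 − 39)/2 = 5, q_J = (52 − 39)/2 = 13/2.
Total output Q = 8 + 5 + 13/2 = 39/2.

19.50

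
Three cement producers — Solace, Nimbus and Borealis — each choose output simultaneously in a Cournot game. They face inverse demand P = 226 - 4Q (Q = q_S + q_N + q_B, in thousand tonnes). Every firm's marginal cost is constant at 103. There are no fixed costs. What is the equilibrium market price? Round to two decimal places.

133.75

Each firm earns π_i = (226 - 4Q)q_i - 103q_i.
Setting ∂π_i/∂q_i = 0 with rivals' quantities fixed: 123 - 8q_i - 4·Σ_{j≠i} q_j = 0.
With identical firms every q_j equals q_i, so Σ_{j≠i} q_j = 2q_i and 123 = 16q_i, giving q_i = 123/16.
Total output Q = 369/16, so price P = 226 - 4·(369/16) = 535/4.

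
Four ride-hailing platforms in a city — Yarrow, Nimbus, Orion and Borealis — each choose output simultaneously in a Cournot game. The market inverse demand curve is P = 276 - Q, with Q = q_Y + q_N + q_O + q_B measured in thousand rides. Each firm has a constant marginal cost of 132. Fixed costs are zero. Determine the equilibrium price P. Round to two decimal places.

Each firm earns π_i = (276 - Q)q_i - 132q_i.
Setting ∂π_i/∂q_i = 0 with rivals' quantities fixed: 144 - 2q_i - Σ_{j≠i} q_j = 0.
With identical firms every q_j equals q_i, so Σ_{j≠i} q_j = 3q_i and 144 = 5q_i, giving q_i = 144/5.
Total output Q = 576/5, so price P = 276 - 576/5 = 804/5.

160.80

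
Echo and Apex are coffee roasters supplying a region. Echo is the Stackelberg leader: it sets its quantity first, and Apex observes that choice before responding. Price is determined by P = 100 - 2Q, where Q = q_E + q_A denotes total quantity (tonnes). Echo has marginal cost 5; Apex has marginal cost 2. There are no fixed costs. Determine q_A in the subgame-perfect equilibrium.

13

The follower Apex best-responds to any q_E: π_A = (100 - 2Q)q_A - 2q_A.
Setting the follower's marginal profit to zero, 98 - 2q_E - 4q_A = 0, i.e. q_A = (98 - 2q_E)/4.
Echo substitutes q_A(q_E) into its own profit: π_E = q_E(100 - 2q_E - (98 - 2q_E)/2) - 5q_E = (51 - q_E)q_E - 5q_E.
The leader's first-order condition 46 - 2q_E = 0 yields q_E = 23.
Then q_A = (98 - 2·23)/4 = 13.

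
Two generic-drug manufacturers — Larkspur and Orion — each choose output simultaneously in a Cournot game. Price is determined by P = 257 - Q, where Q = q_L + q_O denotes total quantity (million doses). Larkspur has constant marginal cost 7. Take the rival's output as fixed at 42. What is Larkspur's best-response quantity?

104

With the rival's output fixed at 42, Larkspur's profit is π_L = (257 - 42 - q_L)q_L - (7q_L) = (215 - q_L)q_L - (7q_L).
∂π_L/∂q_L = 208 - 2q_L = 0, so q_L = 104.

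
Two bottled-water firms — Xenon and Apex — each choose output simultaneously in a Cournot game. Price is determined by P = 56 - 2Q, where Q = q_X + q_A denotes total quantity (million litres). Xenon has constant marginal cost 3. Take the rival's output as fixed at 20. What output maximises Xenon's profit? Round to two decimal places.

With the rival's output fixed at 20, Xenon's profit is π_X = (56 - 2·20 - 2q_X)q_X - (3q_X) = (16 - 2q_X)q_X - (3q_X).
∂π_X/∂q_X = 13 - 4q_X = 0, so q_X = 13/4.

3.25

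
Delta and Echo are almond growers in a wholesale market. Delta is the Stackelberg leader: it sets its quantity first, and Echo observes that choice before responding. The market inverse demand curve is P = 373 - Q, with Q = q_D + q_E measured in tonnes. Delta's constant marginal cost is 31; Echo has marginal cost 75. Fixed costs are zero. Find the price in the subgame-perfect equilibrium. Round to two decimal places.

127.50

The follower Echo best-responds to any q_D: π_E = (373 - Q)q_E - 75q_E.
∂π_E/∂q_E = 298 - q_D - 2q_E = 0 gives the reaction function q_E = (298 - q_D)/2.
The leader anticipates this reaction. Substituting into P = 373 - Q gives P = 224 - (1/2)q_D, so π_D = (224 - (1/2)q_D)q_D - 31q_D.
The leader's first-order condition 193 - q_D = 0 yields q_D = 193.
Then q_E = (298 - 193)/2 = 105/2.
Total output Q = 491/2, so price P = 373 - 491/2 = 255/2.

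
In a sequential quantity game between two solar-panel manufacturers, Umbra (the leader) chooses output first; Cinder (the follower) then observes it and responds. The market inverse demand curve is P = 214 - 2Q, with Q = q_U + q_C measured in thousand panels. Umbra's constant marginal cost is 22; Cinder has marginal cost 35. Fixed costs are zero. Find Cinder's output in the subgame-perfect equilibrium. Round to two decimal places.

19.13

Solve by backward induction. Given q_U, the follower Cinder maximises π_C = (214 - 2q_U - 2q_C)q_C - 35q_C.
Setting the follower's marginal profit to zero, 179 - 2q_U - 4q_C = 0, i.e. q_C = (179 - 2q_U)/4.
The leader anticipates this reaction. Substituting into P = 214 - 2Q gives P = 249/2 - q_U, so π_U = (249/2 - q_U)q_U - 22q_U.
Maximising: ∂π_U/∂q_U = 205/2 - 2q_U = 0, giving q_U = 205/4.
Then q_C = (179 - 2·(205/4))/4 = 153/8.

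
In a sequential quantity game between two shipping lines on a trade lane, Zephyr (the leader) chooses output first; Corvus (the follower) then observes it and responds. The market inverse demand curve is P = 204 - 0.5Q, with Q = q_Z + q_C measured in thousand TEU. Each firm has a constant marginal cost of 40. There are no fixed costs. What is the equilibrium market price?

81

The follower Corvus best-responds to any q_Z: π_C = (204 - 0.5Q)q_C - 40q_C.
Follower FOC: 164 - (1/2)q_Z - q_C = 0, so q_C(q_Z) = (164 - (1/2)q_Z).
Zephyr substitutes q_C(q_Z) into its own profit: π_Z = q_Z(204 - (1/2)q_Z - (164 - (1/2)q_Z)/2) - 40q_Z = (122 - (1/4)q_Z)q_Z - 40q_Z.
Leader FOC: 82 - (1/2)q_Z = 0, so q_Z = 164.
Then q_C = (164 - (1/2)·164) = 82.
Total output Q = 246, so price P = 204 - (1/2)·246 = 81.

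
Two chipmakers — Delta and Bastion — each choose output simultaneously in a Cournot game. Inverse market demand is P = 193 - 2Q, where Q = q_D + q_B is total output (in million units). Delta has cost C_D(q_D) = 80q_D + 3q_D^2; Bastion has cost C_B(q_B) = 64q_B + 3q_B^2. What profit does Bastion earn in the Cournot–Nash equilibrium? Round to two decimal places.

614.20

Delta's profit: π_D = (193 - 2Q)q_D - (80q_D + 3q_D²). Setting ∂π_D/∂q_D = 0: 113 - 10q_D - 2(q_B) = 0.
Bastion's first-order condition: 129 - 10q_B - 2(q_D) = 0.
Best responses: q_D = (113 - 2q_B)/10, q_B = (129 - 2q_D)/10.
Solving the pair: q_D = 109/12, q_B = 133/12.
Price P = 193 - 2·(121/6) = 458/3.
Bastion's profit: (458/3)·(133/12) - 64·(133/12) - 3(133/12)² = 614.2014.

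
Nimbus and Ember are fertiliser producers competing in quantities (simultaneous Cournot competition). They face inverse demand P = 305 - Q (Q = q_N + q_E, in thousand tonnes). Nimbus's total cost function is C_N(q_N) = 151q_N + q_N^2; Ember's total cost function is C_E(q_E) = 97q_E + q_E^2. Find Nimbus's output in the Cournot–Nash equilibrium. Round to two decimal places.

Nimbus's profit: π_N = (305 - Q)q_N - (151q_N + q_N²). Setting ∂π_N/∂q_N = 0: 154 - 4q_N - (q_E) = 0.
Ember's first-order condition: 208 - 4q_E - (q_N) = 0.
Rearranging gives the reaction functions q_N = (154 - q_E)/4 and q_E = (208 - q_N)/4.
Substituting one into the other gives q_N = 136/5 and q_E = 226/5.

27.20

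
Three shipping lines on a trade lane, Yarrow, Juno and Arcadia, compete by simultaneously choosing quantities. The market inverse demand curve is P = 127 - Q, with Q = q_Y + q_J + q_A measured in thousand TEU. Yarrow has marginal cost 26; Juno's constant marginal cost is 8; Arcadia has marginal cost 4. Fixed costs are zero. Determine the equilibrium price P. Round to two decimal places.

Yarrow's profit: π_Y = (127 - Q)q_Y - (26q_Y). Setting ∂π_Y/∂q_Y = 0: 101 - 2q_Y - (q_J + q_A) = 0.
Juno's first-order condition: 119 - 2q_J - (q_Y + q_A) = 0.
Arcadia's first-order condition: 123 - 2q_A - (q_Y + q_J) = 0.
Adding the 3 conditions: 343 − 2Q − 2Q = 0, i.e. Q = 343/4.
Back-substituting: q_Y = (101 − 343/4) = 61/4, q_J = (119 − 343/4) = 133/4, q_A = (123 − 343/4) = 149/4.
Total output Q = 343/4, so price P = 127 - 343/4 = 165/4.

41.25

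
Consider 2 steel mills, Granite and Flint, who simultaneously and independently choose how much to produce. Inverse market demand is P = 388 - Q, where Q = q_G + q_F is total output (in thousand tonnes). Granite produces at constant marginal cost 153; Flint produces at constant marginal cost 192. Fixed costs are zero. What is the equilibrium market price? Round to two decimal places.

244.33

Granite's profit: π_G = (388 - Q)q_G - (153q_G). Setting ∂π_G/∂q_G = 0: 235 - 2q_G - (q_F) = 0.
Flint's profit: π_F = (388 - Q)q_F - (192q_F). Setting ∂π_F/∂q_F = 0: 196 - 2q_F - (q_G) = 0.
Rearranging gives the reaction functions q_G = (235 - q_F)/2 and q_F = (196 - q_G)/2.
Solving the pair: q_G = 274/3, q_F = 157/3.
Total output Q = 431/3, so price P = 388 - 431/3 = 733/3.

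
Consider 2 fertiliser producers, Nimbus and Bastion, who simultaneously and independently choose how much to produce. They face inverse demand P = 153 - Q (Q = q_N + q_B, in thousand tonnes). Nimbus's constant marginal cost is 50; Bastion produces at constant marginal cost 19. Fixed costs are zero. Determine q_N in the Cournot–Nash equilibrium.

24

Nimbus's profit: π_N = (153 - Q)q_N - (50q_N). Setting ∂π_N/∂q_N = 0: 103 - 2q_N - (q_B) = 0.
Bastion's first-order condition: 134 - 2q_B - (q_N) = 0.
Best responses: q_N = (103 - q_B)/2, q_B = (134 - q_N)/2.
Substituting one into the other gives q_N = 24 and q_B = 55.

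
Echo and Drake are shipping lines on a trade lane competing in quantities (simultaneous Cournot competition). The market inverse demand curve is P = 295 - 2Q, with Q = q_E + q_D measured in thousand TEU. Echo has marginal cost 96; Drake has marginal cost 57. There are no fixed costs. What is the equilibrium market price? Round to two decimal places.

149.33

Echo's profit: π_E = (295 - 2Q)q_E - (96q_E). Setting ∂π_E/∂q_E = 0: 199 - 4q_E - 2(q_D) = 0.
Drake's profit: π_D = (295 - 2Q)q_D - (57q_D). Setting ∂π_D/∂q_D = 0: 238 - 4q_D - 2(q_E) = 0.
Rearranging gives the reaction functions q_E = (199 - 2q_D)/4 and q_D = (238 - 2q_E)/4.
Solving the pair: q_E = 80/3, q_D = 277/6.
Total output Q = 437/6, so price P = 295 - 2·(437/6) = 448/3.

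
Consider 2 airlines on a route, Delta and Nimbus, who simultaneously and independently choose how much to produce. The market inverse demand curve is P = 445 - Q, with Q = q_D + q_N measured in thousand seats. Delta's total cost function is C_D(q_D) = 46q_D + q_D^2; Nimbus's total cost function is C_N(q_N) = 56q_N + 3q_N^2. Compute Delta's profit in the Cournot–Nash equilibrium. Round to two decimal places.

Delta's profit: π_D = (445 - Q)q_D - (46q_D + q_D²). Setting ∂π_D/∂q_D = 0: 399 - 4q_D - (q_N) = 0.
Nimbus's first-order condition: 389 - 8q_N - (q_D) = 0.
Best responses: q_D = (399 - q_N)/4, q_N = (389 - q_D)/8.
Solving the pair: q_D = 90.4194, q_N = 1157/31.
Price P = 445 - 127.7419 = 317.2581.
Delta's profit: 317.2581·90.4194 - 46·90.4194 - 90.4194² = 16351.3195.

16351.32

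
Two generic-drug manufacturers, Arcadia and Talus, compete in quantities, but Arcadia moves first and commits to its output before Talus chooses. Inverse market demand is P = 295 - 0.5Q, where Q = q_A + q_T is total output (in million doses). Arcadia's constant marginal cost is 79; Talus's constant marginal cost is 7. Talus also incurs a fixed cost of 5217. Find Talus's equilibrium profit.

18111

The follower Talus best-responds to any q_A: π_T = (295 - 0.5Q)q_T - 7q_T.
Follower FOC: 288 - (1/2)q_A - q_T = 0, so q_T(q_A) = (288 - (1/2)q_A).
Arcadia substitutes q_T(q_A) into its own profit: π_A = q_A(295 - (1/2)q_A - (288 - (1/2)q_A)/2) - 79q_A = (151 - (1/4)q_A)q_A - 79q_A.
Maximising: ∂π_A/∂q_A = 72 - (1/2)q_A = 0, giving q_A = 144.
Then q_T = (288 - (1/2)·144) = 216.
Price P = 295 - (1/2)·360 = 115.
Talus's profit: (115 - 7)·216 - 5217 = 18111.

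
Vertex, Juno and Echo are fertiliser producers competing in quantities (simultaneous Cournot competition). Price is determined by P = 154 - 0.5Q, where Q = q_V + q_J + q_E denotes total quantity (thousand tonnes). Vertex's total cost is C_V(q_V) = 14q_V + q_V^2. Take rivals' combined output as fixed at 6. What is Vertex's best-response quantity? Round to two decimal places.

45.67

With rivals' combined output fixed at 6, Vertex's profit is π_V = (154 - (1/2)·6 - (1/2)q_V)q_V - (14q_V + q_V²) = (151 - (1/2)q_V)q_V - (14q_V + q_V²).
∂π_V/∂q_V = 137 - 3q_V = 0, so q_V = 137/3.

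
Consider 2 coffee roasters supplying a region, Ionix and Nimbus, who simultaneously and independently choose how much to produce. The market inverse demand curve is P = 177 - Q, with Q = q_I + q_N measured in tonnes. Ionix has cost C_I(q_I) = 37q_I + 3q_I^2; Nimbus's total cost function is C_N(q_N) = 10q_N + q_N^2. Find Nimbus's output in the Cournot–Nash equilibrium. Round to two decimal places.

38.58

Ionix's profit: π_I = (177 - Q)q_I - (37q_I + 3q_I²). Setting ∂π_I/∂q_I = 0: 140 - 8q_I - (q_N) = 0.
Nimbus's profit: π_N = (177 - Q)q_N - (10q_N + q_N²). Setting ∂π_N/∂q_N = 0: 167 - 4q_N - (q_I) = 0.
Best responses: q_I = (140 - q_N)/8, q_N = (167 - q_I)/4.
Substituting one into the other gives q_I = 393/31 and q_N = 1196/31.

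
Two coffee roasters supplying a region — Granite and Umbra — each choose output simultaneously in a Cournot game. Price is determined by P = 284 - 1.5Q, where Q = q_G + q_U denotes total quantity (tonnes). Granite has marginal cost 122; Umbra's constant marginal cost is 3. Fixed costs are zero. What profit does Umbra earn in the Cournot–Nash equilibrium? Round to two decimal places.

11851.85

Granite's profit: π_G = (284 - 1.5Q)q_G - (122q_G). Setting ∂π_G/∂q_G = 0: 162 - 3q_G - (3/2)(q_U) = 0.
Umbra's profit: π_U = (284 - 1.5Q)q_U - (3q_U). Setting ∂π_U/∂q_U = 0: 281 - 3q_U - (3/2)(q_G) = 0.
So q_G = (162 - (3/2)q_U)/3 and q_U = (281 - (3/2)q_G)/3.
Solving the pair: q_G = 86/9, q_U = 800/9.
Price P = 284 - (3/2)·(886/9) = 409/3.
Umbra's profit: (409/3 - 3)·(800/9) = 11851.8519.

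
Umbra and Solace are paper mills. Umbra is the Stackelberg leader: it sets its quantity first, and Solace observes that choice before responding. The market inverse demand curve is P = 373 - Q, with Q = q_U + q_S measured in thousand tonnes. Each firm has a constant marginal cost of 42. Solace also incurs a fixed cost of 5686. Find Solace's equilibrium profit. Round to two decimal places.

1161.56

Solve by backward induction. Given q_U, the follower Solace maximises π_S = (373 - q_U - q_S)q_S - 42q_S.
Follower FOC: 331 - q_U - 2q_S = 0, so q_S(q_U) = (331 - q_U)/2.
The leader anticipates this reaction. Substituting into P = 373 - Q gives P = 415/2 - (1/2)q_U, so π_U = (415/2 - (1/2)q_U)q_U - 42q_U.
Maximising: ∂π_U/∂q_U = 331/2 - q_U = 0, giving q_U = 331/2.
Then q_S = (331 - 331/2)/2 = 331/4.
Price P = 373 - 993/4 = 499/4.
Solace's profit: (499/4 - 42)·(331/4) - 5686 = 1161.5625.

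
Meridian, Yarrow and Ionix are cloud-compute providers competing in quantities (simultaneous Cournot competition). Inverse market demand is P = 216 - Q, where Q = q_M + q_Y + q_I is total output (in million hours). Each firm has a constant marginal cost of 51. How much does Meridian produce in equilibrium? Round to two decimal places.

A representative firm's profit is π_i = q_i(216 - Q) - 51q_i.
Setting ∂π_i/∂q_i = 0 with rivals' quantities fixed: 165 - 2q_i - Σ_{j≠i} q_j = 0.
By symmetry each firm produces the same amount; substituting Σ_{j≠i} q_j = 2q_i yields q_i = 165/4.

41.25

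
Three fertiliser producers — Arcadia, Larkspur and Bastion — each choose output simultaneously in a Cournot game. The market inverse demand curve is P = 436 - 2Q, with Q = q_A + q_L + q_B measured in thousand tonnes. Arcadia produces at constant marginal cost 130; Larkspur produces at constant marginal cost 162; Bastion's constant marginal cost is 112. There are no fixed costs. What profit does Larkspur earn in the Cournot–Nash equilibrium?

Arcadia's profit: π_A = (436 - 2Q)q_A - (130q_A). Setting ∂π_A/∂q_A = 0: 306 - 4q_A - 2(q_L + q_B) = 0.
Larkspur's profit: π_L = (436 - 2Q)q_L - (162q_L). Setting ∂π_L/∂q_L = 0: 274 - 4q_L - 2(q_A + q_B) = 0.
Bastion's profit: π_B = (436 - 2Q)q_B - (112q_B). Setting ∂π_B/∂q_B = 0: 324 - 4q_B - 2(q_A + q_L) = 0.
Adding the 3 conditions: 904 − 4Q − 4Q = 0, i.e. Q = 113.
Back-substituting: q_A = (306 − 226)/2 = 40, q_L = (274 − 226)/2 = 24, q_B = (324 − 226)/2 = 49.
Price P = 436 - 2·113 = 210.
Larkspur's profit: (210 - 162)·24 = 1152.

1152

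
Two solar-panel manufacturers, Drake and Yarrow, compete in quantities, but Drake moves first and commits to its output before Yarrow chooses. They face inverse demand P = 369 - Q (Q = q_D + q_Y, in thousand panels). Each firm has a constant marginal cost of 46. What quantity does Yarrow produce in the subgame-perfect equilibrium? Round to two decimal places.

80.75

Solve by backward induction. Given q_D, the follower Yarrow maximises π_Y = (369 - q_D - q_Y)q_Y - 46q_Y.
Follower FOC: 323 - q_D - 2q_Y = 0, so q_Y(q_D) = (323 - q_D)/2.
Drake substitutes q_Y(q_D) into its own profit: π_D = q_D(369 - q_D - (323 - q_D)/2) - 46q_D = (415/2 - (1/2)q_D)q_D - 46q_D.
The leader's first-order condition 323/2 - q_D = 0 yields q_D = 323/2.
Then q_Y = (323 - 323/2)/2 = 323/4.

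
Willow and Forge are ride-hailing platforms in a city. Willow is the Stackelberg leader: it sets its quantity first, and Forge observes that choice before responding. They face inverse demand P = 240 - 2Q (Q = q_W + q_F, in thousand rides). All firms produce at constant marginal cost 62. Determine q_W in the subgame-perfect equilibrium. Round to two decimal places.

44.50

The follower Forge best-responds to any q_W: π_F = (240 - 2Q)q_F - 62q_F.
∂π_F/∂q_F = 178 - 2q_W - 4q_F = 0 gives the reaction function q_F = (178 - 2q_W)/4.
The leader anticipates this reaction. Substituting into P = 240 - 2Q gives P = 151 - q_W, so π_W = (151 - q_W)q_W - 62q_W.
The leader's first-order condition 89 - 2q_W = 0 yields q_W = 89/2.
Then q_F = (178 - 2·(89/2))/4 = 89/4.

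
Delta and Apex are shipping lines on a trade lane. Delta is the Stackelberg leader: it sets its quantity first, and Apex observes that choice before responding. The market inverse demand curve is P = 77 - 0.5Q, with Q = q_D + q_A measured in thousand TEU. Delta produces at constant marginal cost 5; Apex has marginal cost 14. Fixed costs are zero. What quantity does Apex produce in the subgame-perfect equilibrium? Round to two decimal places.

Solve by backward induction. Given q_D, the follower Apex maximises π_A = (77 - (1/2)q_D - (1/2)q_A)q_A - 14q_A.
∂π_A/∂q_A = 63 - (1/2)q_D - q_A = 0 gives the reaction function q_A = (63 - (1/2)q_D).
The leader anticipates this reaction. Substituting into P = 77 - 0.5Q gives P = 91/2 - (1/4)q_D, so π_D = (91/2 - (1/4)q_D)q_D - 5q_D.
The leader's first-order condition 81/2 - (1/2)q_D = 0 yields q_D = 81.
Then q_A = (63 - (1/2)·81) = 45/2.

22.50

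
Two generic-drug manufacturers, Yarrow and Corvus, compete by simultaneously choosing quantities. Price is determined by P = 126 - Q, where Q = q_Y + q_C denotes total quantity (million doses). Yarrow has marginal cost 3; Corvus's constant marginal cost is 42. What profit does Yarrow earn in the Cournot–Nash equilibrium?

Yarrow's profit: π_Y = (126 - Q)q_Y - (3q_Y). Setting ∂π_Y/∂q_Y = 0: 123 - 2q_Y - (q_C) = 0.
Corvus's first-order condition: 84 - 2q_C - (q_Y) = 0.
Best responses: q_Y = (123 - q_C)/2, q_C = (84 - q_Y)/2.
Solving the pair: q_Y = 54, q_C = 15.
Price P = 126 - 69 = 57.
Yarrow's profit: (57 - 3)·54 = 2916.

2916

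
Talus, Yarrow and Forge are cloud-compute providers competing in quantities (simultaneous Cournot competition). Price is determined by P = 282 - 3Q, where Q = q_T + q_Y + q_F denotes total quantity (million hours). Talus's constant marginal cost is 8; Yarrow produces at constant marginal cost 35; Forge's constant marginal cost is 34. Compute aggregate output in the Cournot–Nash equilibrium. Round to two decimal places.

Talus's profit: π_T = (282 - 3Q)q_T - (8q_T). Setting ∂π_T/∂q_T = 0: 274 - 6q_T - 3(q_Y + q_F) = 0.
Yarrow's first-order condition: 247 - 6q_Y - 3(q_T + q_F) = 0.
Forge's profit: π_F = (282 - 3Q)q_F - (34q_F). Setting ∂π_F/∂q_F = 0: 248 - 6q_F - 3(q_T + q_Y) = 0.
Summing all 3 equations gives 769 − 12Q = 0, hence Q = 769/12.
Back-substituting: q_T = (274 − 769/4)/3 = 109/4, q_Y = (247 − 769/4)/3 = 73/4, q_F = (248 − 769/4)/3 = 223/12.
Total output Q = 109/4 + 73/4 + 223/12 = 769/12.

64.08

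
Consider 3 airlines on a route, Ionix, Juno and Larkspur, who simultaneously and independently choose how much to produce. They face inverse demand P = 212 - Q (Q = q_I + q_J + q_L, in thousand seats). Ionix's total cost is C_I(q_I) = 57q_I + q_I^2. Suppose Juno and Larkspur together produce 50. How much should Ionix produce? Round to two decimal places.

26.25

With rivals' combined output fixed at 50, Ionix's profit is π_I = (212 - 50 - q_I)q_I - (57q_I + q_I²) = (162 - q_I)q_I - (57q_I + q_I²).
∂π_I/∂q_I = 105 - 4q_I = 0, so q_I = 105/4.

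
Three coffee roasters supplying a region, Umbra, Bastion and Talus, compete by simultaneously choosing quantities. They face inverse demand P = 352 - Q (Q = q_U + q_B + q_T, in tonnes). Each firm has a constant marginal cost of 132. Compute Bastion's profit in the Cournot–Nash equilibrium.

A representative firm's profit is π_i = q_i(352 - Q) - 132q_i.
Setting ∂π_i/∂q_i = 0 with rivals' quantities fixed: 220 - 2q_i - Σ_{j≠i} q_j = 0.
With identical firms every q_j equals q_i, so Σ_{j≠i} q_j = 2q_i and 220 = 4q_i, giving q_i = 55.
Price P = 352 - 165 = 187.
Bastion's profit: (187 - 132)·55 = 3025.

3025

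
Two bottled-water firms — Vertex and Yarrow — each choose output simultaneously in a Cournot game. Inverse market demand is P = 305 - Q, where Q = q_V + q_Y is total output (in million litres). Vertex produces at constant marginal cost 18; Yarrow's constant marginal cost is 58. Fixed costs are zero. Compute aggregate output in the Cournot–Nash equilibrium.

178

Vertex's profit: π_V = (305 - Q)q_V - (18q_V). Setting ∂π_V/∂q_V = 0: 287 - 2q_V - (q_Y) = 0.
Yarrow's first-order condition: 247 - 2q_Y - (q_V) = 0.
So q_V = (287 - q_Y)/2 and q_Y = (247 - q_V)/2.
Substituting one into the other gives q_V = 109 and q_Y = 69.
Total output Q = 109 + 69 = 178.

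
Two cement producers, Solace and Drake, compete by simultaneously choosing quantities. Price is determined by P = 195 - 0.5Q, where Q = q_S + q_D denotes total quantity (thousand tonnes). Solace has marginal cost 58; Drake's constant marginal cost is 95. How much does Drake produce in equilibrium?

Solace's profit: π_S = (195 - 0.5Q)q_S - (58q_S). Setting ∂π_S/∂q_S = 0: 137 - q_S - (1/2)(q_D) = 0.
Drake's first-order condition: 100 - q_D - (1/2)(q_S) = 0.
Rearranging gives the reaction functions q_S = (137 - (1/2)q_D) and q_D = (100 - (1/2)q_S).
Solving the pair: q_S = 116, q_D = 42.

42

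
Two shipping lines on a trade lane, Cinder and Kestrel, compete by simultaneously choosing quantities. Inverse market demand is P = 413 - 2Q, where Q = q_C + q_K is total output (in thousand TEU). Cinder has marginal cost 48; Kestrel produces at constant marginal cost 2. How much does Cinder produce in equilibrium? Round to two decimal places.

53.17

Cinder's profit: π_C = (413 - 2Q)q_C - (48q_C). Setting ∂π_C/∂q_C = 0: 365 - 4q_C - 2(q_K) = 0.
Kestrel's profit: π_K = (413 - 2Q)q_K - (2q_K). Setting ∂π_K/∂q_K = 0: 411 - 4q_K - 2(q_C) = 0.
Rearranging gives the reaction functions q_C = (365 - 2q_K)/4 and q_K = (411 - 2q_C)/4.
Substituting one into the other gives q_C = 319/6 and q_K = 457/6.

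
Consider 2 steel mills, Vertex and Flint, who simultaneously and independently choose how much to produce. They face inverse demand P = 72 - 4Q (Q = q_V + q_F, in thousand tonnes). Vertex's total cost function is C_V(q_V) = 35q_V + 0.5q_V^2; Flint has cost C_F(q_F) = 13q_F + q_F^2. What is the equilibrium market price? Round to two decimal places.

Vertex's profit: π_V = (72 - 4Q)q_V - (35q_V + (1/2)q_V²). Setting ∂π_V/∂q_V = 0: 37 - 9q_V - 4(q_F) = 0.
Flint's first-order condition: 59 - 10q_F - 4(q_V) = 0.
Best responses: q_V = (37 - 4q_F)/9, q_F = (59 - 4q_V)/10.
Substituting one into the other gives q_V = 67/37 and q_F = 383/74.
Total output Q = 517/74, so price P = 72 - 4·(517/74) = 1630/37.

44.05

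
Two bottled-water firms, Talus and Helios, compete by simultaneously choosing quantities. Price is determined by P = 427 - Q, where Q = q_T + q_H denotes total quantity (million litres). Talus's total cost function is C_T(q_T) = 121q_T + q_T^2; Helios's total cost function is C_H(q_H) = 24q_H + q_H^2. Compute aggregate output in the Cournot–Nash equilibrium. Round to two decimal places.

Talus's profit: π_T = (427 - Q)q_T - (121q_T + q_T²). Setting ∂π_T/∂q_T = 0: 306 - 4q_T - (q_H) = 0.
Helios's profit: π_H = (427 - Q)q_H - (24q_H + q_H²). Setting ∂π_H/∂q_H = 0: 403 - 4q_H - (q_T) = 0.
Best responses: q_T = (306 - q_H)/4, q_H = (403 - q_T)/4.
Substituting one into the other gives q_T = 821/15 and q_H = 1306/15.
Total output Q = 821/15 + 1306/15 = 709/5.

141.80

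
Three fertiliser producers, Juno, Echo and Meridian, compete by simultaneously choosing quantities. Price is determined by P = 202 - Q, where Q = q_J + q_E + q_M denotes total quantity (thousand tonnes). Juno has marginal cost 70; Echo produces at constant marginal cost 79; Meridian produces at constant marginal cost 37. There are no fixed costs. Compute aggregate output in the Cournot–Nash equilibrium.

Juno's profit: π_J = (202 - Q)q_J - (70q_J). Setting ∂π_J/∂q_J = 0: 132 - 2q_J - (q_E + q_M) = 0.
Echo's first-order condition: 123 - 2q_E - (q_J + q_M) = 0.
Meridian's first-order condition: 165 - 2q_M - (q_J + q_E) = 0.
Adding the 3 first-order conditions: 420 − 4Q = 0, so Q = 105.
Back-substituting: q_J = (132 − 105) = 27, q_E = (123 − 105) = 18, q_M = (165 − 105) = 60.
Total output Q = 27 + 18 + 60 = 105.

105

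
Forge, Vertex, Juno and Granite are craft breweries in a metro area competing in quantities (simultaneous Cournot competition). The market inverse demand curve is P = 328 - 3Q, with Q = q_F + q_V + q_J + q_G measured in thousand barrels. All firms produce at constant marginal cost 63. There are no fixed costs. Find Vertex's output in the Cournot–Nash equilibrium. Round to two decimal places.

A representative firm's profit is π_i = q_i(328 - 3Q) - 63q_i.
Setting ∂π_i/∂q_i = 0 with rivals' quantities fixed: 265 - 6q_i - 3·Σ_{j≠i} q_j = 0.
With identical firms every q_j equals q_i, so Σ_{j≠i} q_j = 3q_i and 265 = 15q_i, giving q_i = 53/3.

17.67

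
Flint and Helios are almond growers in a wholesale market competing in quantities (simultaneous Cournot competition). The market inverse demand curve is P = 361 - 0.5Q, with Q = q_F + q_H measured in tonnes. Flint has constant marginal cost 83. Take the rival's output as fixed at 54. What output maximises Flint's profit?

With the rival's output fixed at 54, Flint's profit is π_F = (361 - (1/2)·54 - (1/2)q_F)q_F - (83q_F) = (334 - (1/2)q_F)q_F - (83q_F).
∂π_F/∂q_F = 251 - q_F = 0, so q_F = 251.

251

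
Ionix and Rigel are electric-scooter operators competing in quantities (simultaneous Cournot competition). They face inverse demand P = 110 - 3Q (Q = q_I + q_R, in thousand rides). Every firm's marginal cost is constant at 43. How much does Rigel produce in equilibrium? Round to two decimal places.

7.44

A representative firm's profit is π_i = q_i(110 - 3Q) - 43q_i.
First-order condition (treating rivals' output as given): 67 - 6q_i - 3q_j = 0.
With identical firms every q_j equals q_i, so q_j = q_i and 67 = 9q_i, giving q_i = 67/9.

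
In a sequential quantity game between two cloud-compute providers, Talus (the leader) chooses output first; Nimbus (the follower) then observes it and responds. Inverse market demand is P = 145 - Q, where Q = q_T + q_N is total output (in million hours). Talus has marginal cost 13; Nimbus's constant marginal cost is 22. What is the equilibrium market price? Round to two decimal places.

48.25

The follower Nimbus best-responds to any q_T: π_N = (145 - Q)q_N - 22q_N.
∂π_N/∂q_N = 123 - q_T - 2q_N = 0 gives the reaction function q_N = (123 - q_T)/2.
The leader anticipates this reaction. Substituting into P = 145 - Q gives P = 167/2 - (1/2)q_T, so π_T = (167/2 - (1/2)q_T)q_T - 13q_T.
Maximising: ∂π_T/∂q_T = 141/2 - q_T = 0, giving q_T = 141/2.
Then q_N = (123 - 141/2)/2 = 105/4.
Total output Q = 387/4, so price P = 145 - 387/4 = 193/4.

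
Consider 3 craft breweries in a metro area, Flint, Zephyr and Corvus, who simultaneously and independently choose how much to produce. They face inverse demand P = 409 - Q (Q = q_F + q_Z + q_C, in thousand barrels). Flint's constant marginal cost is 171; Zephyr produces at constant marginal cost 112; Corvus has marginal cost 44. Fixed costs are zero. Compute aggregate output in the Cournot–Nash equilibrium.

Flint's profit: π_F = (409 - Q)q_F - (171q_F). Setting ∂π_F/∂q_F = 0: 238 - 2q_F - (q_Z + q_C) = 0.
Zephyr's first-order condition: 297 - 2q_Z - (q_F + q_C) = 0.
Corvus's first-order condition: 365 - 2q_C - (q_F + q_Z) = 0.
Adding the 3 conditions: 900 − 2Q − 2Q = 0, i.e. Q = 225.
Back-substituting: q_F = (238 − 225) = 13, q_Z = (297 − 225) = 72, q_C = (365 − 225) = 140.
Total output Q = 13 + 72 + 140 = 225.

225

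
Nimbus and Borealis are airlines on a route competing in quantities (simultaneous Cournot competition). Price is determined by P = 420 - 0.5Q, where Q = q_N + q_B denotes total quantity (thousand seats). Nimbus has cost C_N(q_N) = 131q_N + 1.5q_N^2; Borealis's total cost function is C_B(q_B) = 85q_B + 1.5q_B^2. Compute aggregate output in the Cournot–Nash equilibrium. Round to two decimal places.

Nimbus's profit: π_N = (420 - 0.5Q)q_N - (131q_N + (3/2)q_N²). Setting ∂π_N/∂q_N = 0: 289 - 4q_N - (1/2)(q_B) = 0.
Borealis's first-order condition: 335 - 4q_B - (1/2)(q_N) = 0.
Rearranging gives the reaction functions q_N = (289 - (1/2)q_B)/4 and q_B = (335 - (1/2)q_N)/4.
Solving the pair: q_N = 1318/21, q_B = 1594/21.
Total output Q = 1318/21 + 1594/21 = 416/3.

138.67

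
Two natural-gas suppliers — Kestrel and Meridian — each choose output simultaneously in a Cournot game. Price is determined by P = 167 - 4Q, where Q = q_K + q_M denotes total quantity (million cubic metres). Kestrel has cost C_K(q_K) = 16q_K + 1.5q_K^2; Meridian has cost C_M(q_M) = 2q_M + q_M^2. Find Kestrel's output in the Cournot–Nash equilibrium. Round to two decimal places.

Kestrel's profit: π_K = (167 - 4Q)q_K - (16q_K + (3/2)q_K²). Setting ∂π_K/∂q_K = 0: 151 - 11q_K - 4(q_M) = 0.
Meridian's first-order condition: 165 - 10q_M - 4(q_K) = 0.
Rearranging gives the reaction functions q_K = (151 - 4q_M)/11 and q_M = (165 - 4q_K)/10.
Solving the pair: q_K = 425/47, q_M = 1211/94.

9.04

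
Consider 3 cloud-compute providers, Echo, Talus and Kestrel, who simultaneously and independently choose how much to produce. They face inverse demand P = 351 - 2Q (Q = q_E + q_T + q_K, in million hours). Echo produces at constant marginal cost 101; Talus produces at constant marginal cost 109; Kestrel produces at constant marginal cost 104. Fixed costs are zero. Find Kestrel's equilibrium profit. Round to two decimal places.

1937.53

Echo's profit: π_E = (351 - 2Q)q_E - (101q_E). Setting ∂π_E/∂q_E = 0: 250 - 4q_E - 2(q_T + q_K) = 0.
Talus's profit: π_T = (351 - 2Q)q_T - (109q_T). Setting ∂π_T/∂q_T = 0: 242 - 4q_T - 2(q_E + q_K) = 0.
Kestrel's first-order condition: 247 - 4q_K - 2(q_E + q_T) = 0.
Adding the 3 first-order conditions: 739 − 8Q = 0, so Q = 739/8.
Back-substituting: q_E = (250 − 739/4)/2 = 261/8, q_T = (242 − 739/4)/2 = 229/8, q_K = (247 − 739/4)/2 = 249/8.
Price P = 351 - 2·(739/8) = 665/4.
Kestrel's profit: (665/4 - 104)·(249/8) = 1937.5313.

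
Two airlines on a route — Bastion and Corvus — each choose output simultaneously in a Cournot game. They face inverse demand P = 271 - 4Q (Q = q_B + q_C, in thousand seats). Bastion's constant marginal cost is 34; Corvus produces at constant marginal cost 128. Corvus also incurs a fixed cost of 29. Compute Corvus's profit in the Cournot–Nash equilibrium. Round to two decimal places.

37.69

Bastion's profit: π_B = (271 - 4Q)q_B - (34q_B). Setting ∂π_B/∂q_B = 0: 237 - 8q_B - 4(q_C) = 0.
Corvus's first-order condition: 143 - 8q_C - 4(q_B) = 0.
So q_B = (237 - 4q_C)/8 and q_C = (143 - 4q_B)/8.
Substituting one into the other gives q_B = 331/12 and q_C = 49/12.
Price P = 271 - 4·(95/3) = 433/3.
Corvus's profit: (433/3 - 128)·(49/12) - 29 = 1357/36.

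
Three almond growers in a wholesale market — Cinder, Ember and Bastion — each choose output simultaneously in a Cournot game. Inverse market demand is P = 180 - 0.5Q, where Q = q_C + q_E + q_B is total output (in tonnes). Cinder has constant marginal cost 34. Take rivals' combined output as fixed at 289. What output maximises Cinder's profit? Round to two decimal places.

1.50

With rivals' combined output fixed at 289, Cinder's profit is π_C = (180 - (1/2)·289 - (1/2)q_C)q_C - (34q_C) = (71/2 - (1/2)q_C)q_C - (34q_C).
∂π_C/∂q_C = 3/2 - q_C = 0, so q_C = 3/2.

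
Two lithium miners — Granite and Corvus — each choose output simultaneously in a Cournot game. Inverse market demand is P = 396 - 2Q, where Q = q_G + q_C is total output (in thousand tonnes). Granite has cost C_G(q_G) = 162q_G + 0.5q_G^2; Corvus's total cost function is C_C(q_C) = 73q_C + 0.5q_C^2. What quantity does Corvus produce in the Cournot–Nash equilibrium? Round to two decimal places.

54.62

Granite's profit: π_G = (396 - 2Q)q_G - (162q_G + (1/2)q_G²). Setting ∂π_G/∂q_G = 0: 234 - 5q_G - 2(q_C) = 0.
Corvus's profit: π_C = (396 - 2Q)q_C - (73q_C + (1/2)q_C²). Setting ∂π_C/∂q_C = 0: 323 - 5q_C - 2(q_G) = 0.
So q_G = (234 - 2q_C)/5 and q_C = (323 - 2q_G)/5.
Substituting one into the other gives q_G = 524/21 and q_C = 1147/21.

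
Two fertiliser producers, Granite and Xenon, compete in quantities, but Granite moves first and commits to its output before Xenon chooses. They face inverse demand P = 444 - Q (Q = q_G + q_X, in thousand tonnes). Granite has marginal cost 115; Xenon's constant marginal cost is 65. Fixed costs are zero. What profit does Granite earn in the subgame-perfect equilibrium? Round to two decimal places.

Solve by backward induction. Given q_G, the follower Xenon maximises π_X = (444 - q_G - q_X)q_X - 65q_X.
Follower FOC: 379 - q_G - 2q_X = 0, so q_X(q_G) = (379 - q_G)/2.
Granite substitutes q_X(q_G) into its own profit: π_G = q_G(444 - q_G - (379 - q_G)/2) - 115q_G = (509/2 - (1/2)q_G)q_G - 115q_G.
Leader FOC: 279/2 - q_G = 0, so q_G = 279/2.
Then q_X = (379 - 279/2)/2 = 479/4.
Price P = 444 - 1037/4 = 739/4.
Granite's profit: (739/4 - 115)·(279/2) = 9730.1250.

9730.13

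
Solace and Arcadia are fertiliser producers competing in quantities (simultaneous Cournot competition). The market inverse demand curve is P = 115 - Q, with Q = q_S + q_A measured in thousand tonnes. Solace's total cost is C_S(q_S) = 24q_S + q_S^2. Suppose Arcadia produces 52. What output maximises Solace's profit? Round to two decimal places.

9.75

With the rival's output fixed at 52, Solace's profit is π_S = (115 - 52 - q_S)q_S - (24q_S + q_S²) = (63 - q_S)q_S - (24q_S + q_S²).
∂π_S/∂q_S = 39 - 4q_S = 0, so q_S = 39/4.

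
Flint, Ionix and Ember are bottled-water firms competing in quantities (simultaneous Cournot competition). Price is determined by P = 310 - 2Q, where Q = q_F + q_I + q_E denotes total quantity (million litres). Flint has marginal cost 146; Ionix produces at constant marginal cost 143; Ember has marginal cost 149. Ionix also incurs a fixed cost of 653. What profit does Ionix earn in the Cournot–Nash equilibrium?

Flint's profit: π_F = (310 - 2Q)q_F - (146q_F). Setting ∂π_F/∂q_F = 0: 164 - 4q_F - 2(q_I + q_E) = 0.
Ionix's profit: π_I = (310 - 2Q)q_I - (143q_I). Setting ∂π_I/∂q_I = 0: 167 - 4q_I - 2(q_F + q_E) = 0.
Ember's first-order condition: 161 - 4q_E - 2(q_F + q_I) = 0.
Adding the 3 conditions: 492 − 4Q − 4Q = 0, i.e. Q = 123/2.
Back-substituting: q_F = (164 − 123)/2 = 41/2, q_I = (167 − 123)/2 = 22, q_E = (161 − 123)/2 = 19.
Price P = 310 - 2·(123/2) = 187.
Ionix's profit: (187 - 143)·22 - 653 = 315.

315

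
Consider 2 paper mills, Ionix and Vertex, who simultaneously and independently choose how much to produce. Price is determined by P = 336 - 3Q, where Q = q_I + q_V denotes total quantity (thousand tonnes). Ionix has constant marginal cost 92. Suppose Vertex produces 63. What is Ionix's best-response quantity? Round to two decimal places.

With the rival's output fixed at 63, Ionix's profit is π_I = (336 - 3·63 - 3q_I)q_I - (92q_I) = (147 - 3q_I)q_I - (92q_I).
∂π_I/∂q_I = 55 - 6q_I = 0, so q_I = 55/6.

9.17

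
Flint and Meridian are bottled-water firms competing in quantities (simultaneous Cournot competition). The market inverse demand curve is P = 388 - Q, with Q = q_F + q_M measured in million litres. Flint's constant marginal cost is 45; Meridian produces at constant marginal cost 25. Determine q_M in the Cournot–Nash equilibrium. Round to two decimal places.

127.67

Flint's profit: π_F = (388 - Q)q_F - (45q_F). Setting ∂π_F/∂q_F = 0: 343 - 2q_F - (q_M) = 0.
Meridian's first-order condition: 363 - 2q_M - (q_F) = 0.
Rearranging gives the reaction functions q_F = (343 - q_M)/2 and q_M = (363 - q_F)/2.
Substituting one into the other gives q_F = 323/3 and q_M = 383/3.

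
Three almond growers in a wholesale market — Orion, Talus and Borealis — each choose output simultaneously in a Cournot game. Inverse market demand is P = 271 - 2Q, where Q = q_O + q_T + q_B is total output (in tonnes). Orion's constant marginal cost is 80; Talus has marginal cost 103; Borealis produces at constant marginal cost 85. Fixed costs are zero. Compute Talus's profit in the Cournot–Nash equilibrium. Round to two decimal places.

504.03

Orion's profit: π_O = (271 - 2Q)q_O - (80q_O). Setting ∂π_O/∂q_O = 0: 191 - 4q_O - 2(q_T + q_B) = 0.
Talus's first-order condition: 168 - 4q_T - 2(q_O + q_B) = 0.
Borealis's profit: π_B = (271 - 2Q)q_B - (85q_B). Setting ∂π_B/∂q_B = 0: 186 - 4q_B - 2(q_O + q_T) = 0.
Adding the 3 first-order conditions: 545 − 8Q = 0, so Q = 545/8.
Back-substituting: q_O = (191 − 545/4)/2 = 219/8, q_T = (168 − 545/4)/2 = 127/8, q_B = (186 − 545/4)/2 = 199/8.
Price P = 271 - 2·(545/8) = 539/4.
Talus's profit: (539/4 - 103)·(127/8) = 504.0313.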